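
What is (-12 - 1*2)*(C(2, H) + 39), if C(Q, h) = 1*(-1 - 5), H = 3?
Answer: -462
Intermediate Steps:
C(Q, h) = -6 (C(Q, h) = 1*(-6) = -6)
(-12 - 1*2)*(C(2, H) + 39) = (-12 - 1*2)*(-6 + 39) = (-12 - 2)*33 = -14*33 = -462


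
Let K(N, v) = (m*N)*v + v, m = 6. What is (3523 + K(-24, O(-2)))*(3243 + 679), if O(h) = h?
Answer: 14938898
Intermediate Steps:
K(N, v) = v + 6*N*v (K(N, v) = (6*N)*v + v = 6*N*v + v = v + 6*N*v)
(3523 + K(-24, O(-2)))*(3243 + 679) = (3523 - 2*(1 + 6*(-24)))*(3243 + 679) = (3523 - 2*(1 - 144))*3922 = (3523 - 2*(-143))*3922 = (3523 + 286)*3922 = 3809*3922 = 14938898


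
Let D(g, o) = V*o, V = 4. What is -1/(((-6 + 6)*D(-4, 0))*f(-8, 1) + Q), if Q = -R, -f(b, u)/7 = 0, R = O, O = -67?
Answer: -1/67 ≈ -0.014925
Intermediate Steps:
D(g, o) = 4*o
R = -67
f(b, u) = 0 (f(b, u) = -7*0 = 0)
Q = 67 (Q = -1*(-67) = 67)
-1/(((-6 + 6)*D(-4, 0))*f(-8, 1) + Q) = -1/(((-6 + 6)*(4*0))*0 + 67) = -1/((0*0)*0 + 67) = -1/(0*0 + 67) = -1/(0 + 67) = -1/67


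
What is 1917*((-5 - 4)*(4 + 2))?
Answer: -103518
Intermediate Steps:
1917*((-5 - 4)*(4 + 2)) = 1917*(-9*6) = 1917*(-54) = -103518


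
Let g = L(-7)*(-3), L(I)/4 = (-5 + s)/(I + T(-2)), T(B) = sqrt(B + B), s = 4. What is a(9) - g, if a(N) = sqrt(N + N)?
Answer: 84/53 + 3*sqrt(2) + 24*I/53 ≈ 5.8275 + 0.45283*I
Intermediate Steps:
a(N) = sqrt(2)*sqrt(N) (a(N) = sqrt(2*N) = sqrt(2)*sqrt(N))
T(B) = sqrt(2)*sqrt(B) (T(B) = sqrt(2*B) = sqrt(2)*sqrt(B))
L(I) = -4/(I + 2*I) (L(I) = 4*((-5 + 4)/(I + sqrt(2)*sqrt(-2))) = 4*(-1/(I + sqrt(2)*(I*sqrt(2)))) = 4*(-1/(I + 2*I)) = -4/(I + 2*I))
g = 12*(-7 - 2*I)/53 (g = -4*(-7 - 2*I)/53*(-3) = 12*(-7 - 2*I)/53 ≈ -1.5849 - 0.45283*I)
a(9) - g = sqrt(2)*sqrt(9) - (-84/53 - 24*I/53) = sqrt(2)*3 + (84/53 + 24*I/53) = 3*sqrt(2) + (84/53 + 24*I/53) = 84/53 + 3*sqrt(2) + 24*I/53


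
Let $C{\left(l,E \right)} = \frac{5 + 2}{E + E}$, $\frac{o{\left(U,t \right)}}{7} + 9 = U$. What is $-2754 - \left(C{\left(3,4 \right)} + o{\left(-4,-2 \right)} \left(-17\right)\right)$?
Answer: $- \frac{34415}{8} \approx -4301.9$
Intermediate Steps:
$o{\left(U,t \right)} = -63 + 7 U$
$C{\left(l,E \right)} = \frac{7}{2 E}$
$-2754 - \left(C{\left(3,4 \right)} + o{\left(-4,-2 \right)} \left(-17\right)\right) = -2754 - \left(\frac{7}{2 \cdot 4} + \left(-63 + 7 \left(-4\right)\right) \left(-17\right)\right) = -2754 - \left(\frac{7}{2} \cdot \frac{1}{4} + \left(-63 - 28\right) \left(-17\right)\right) = -2754 - \left(\frac{7}{8} - -1547\right) = -2754 - \left(\frac{7}{8} + 1547\right) = -2754 - \frac{12383}{8} = - \frac{34415}{8}$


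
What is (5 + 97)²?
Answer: 10404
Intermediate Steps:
(5 + 97)² = 102² = 10404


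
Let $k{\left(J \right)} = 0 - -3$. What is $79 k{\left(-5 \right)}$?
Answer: $237$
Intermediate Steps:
$k{\left(J \right)} = 3$ ($k{\left(J \right)} = 0 + 3 = 3$)
$79 k{\left(-5 \right)} = 79 \cdot 3 = 237$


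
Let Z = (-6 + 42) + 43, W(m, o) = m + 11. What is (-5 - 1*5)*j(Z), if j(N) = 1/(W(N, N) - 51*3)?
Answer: 10/63 ≈ 0.15873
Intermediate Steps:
W(m, o) = 11 + m
Z = 79 (Z = 36 + 43 = 79)
j(N) = 1/(-142 + N) (j(N) = 1/((11 + N) - 51*3) = 1/((11 + N) - 153) = 1/(-142 + N))
(-5 - 1*5)*j(Z) = (-5 - 1*5)/(-142 + 79) = (-5 - 5)/(-63) = -10*(-1/63) = 10/63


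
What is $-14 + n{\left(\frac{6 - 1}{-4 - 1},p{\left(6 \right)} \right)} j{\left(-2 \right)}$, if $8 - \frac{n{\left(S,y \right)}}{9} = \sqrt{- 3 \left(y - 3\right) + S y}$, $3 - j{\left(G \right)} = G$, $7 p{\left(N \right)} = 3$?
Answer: $346 - \frac{45 \sqrt{357}}{7} \approx 224.54$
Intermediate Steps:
$p{\left(N \right)} = \frac{3}{7}$ ($p{\left(N \right)} = \frac{1}{7} \cdot 3 = \frac{3}{7}$)
$j{\left(G \right)} = 3 - G$
$n{\left(S,y \right)} = 72 - 9 \sqrt{9 - 3 y + S y}$ ($n{\left(S,y \right)} = 72 - 9 \sqrt{- 3 \left(y - 3\right) + S y} = 72 - 9 \sqrt{- 3 \left(-3 + y\right) + S y} = 72 - 9 \sqrt{\left(9 - 3 y\right) + S y} = 72 - 9 \sqrt{9 - 3 y + S y}$)
$-14 + n{\left(\frac{6 - 1}{-4 - 1},p{\left(6 \right)} \right)} j{\left(-2 \right)} = -14 + \left(72 - 9 \sqrt{9 - \frac{9}{7} + \frac{6 - 1}{-4 - 1} \cdot \frac{3}{7}}\right) \left(3 - -2\right) = -14 + \left(72 - 9 \sqrt{9 - \frac{9}{7} + \frac{5}{-5} \cdot \frac{3}{7}}\right) \left(3 + 2\right) = -14 + \left(72 - 9 \sqrt{9 - \frac{9}{7} + 5 \left(- \frac{1}{5}\right) \frac{3}{7}}\right) 5 = -14 + \left(72 - 9 \sqrt{9 - \frac{9}{7} - \frac{3}{7}}\right) 5 = -14 + \left(72 - 9 \sqrt{\frac{51}{7}}\right) 5 = -14 + \left(72 - 9 \frac{\sqrt{357}}{7}\right) 5 = -14 + \left(72 - \frac{9 \sqrt{357}}{7}\right) 5 = -14 + \left(360 - \frac{45 \sqrt{357}}{7}\right) = 346 - \frac{45 \sqrt{357}}{7}$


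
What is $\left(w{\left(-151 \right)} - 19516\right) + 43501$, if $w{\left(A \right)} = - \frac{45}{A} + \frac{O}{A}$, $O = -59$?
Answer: $\frac{3621839}{151} \approx 23986.0$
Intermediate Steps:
$w{\left(A \right)} = - \frac{104}{A}$ ($w{\left(A \right)} = - \frac{45}{A} - \frac{59}{A} = - \frac{104}{A}$)
$\left(w{\left(-151 \right)} - 19516\right) + 43501 = \left(- \frac{104}{-151} - 19516\right) + 43501 = \left(\left(-104\right) \left(- \frac{1}{151}\right) - 19516\right) + 43501 = \left(\frac{104}{151} - 19516\right) + 43501 = - \frac{2946812}{151} + 43501 = \frac{3621839}{151}$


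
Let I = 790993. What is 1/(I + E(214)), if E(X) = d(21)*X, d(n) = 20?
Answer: 1/795273 ≈ 1.2574e-6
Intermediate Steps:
E(X) = 20*X
1/(I + E(214)) = 1/(790993 + 20*214) = 1/(790993 + 4280) = 1/795273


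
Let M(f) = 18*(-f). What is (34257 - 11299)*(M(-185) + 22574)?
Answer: 594704032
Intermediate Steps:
M(f) = -18*f
(34257 - 11299)*(M(-185) + 22574) = (34257 - 11299)*(-18*(-185) + 22574) = 22958*(3330 + 22574) = 22958*25904 = 594704032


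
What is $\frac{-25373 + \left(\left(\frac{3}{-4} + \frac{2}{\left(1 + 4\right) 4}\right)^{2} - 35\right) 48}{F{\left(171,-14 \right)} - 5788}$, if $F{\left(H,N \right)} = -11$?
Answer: $\frac{675818}{144975} \approx 4.6616$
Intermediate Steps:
$\frac{-25373 + \left(\left(\frac{3}{-4} + \frac{2}{\left(1 + 4\right) 4}\right)^{2} - 35\right) 48}{F{\left(171,-14 \right)} - 5788} = \frac{-25373 + \left(\left(\frac{3}{-4} + \frac{2}{\left(1 + 4\right) 4}\right)^{2} - 35\right) 48}{-11 - 5788} = \frac{-25373 + \left(\left(3 \left(- \frac{1}{4}\right) + \frac{2}{5 \cdot 4}\right)^{2} - 35\right) 48}{-5799} = \left(-25373 + \left(\left(- \frac{3}{4} + \frac{2}{20}\right)^{2} - 35\right) 48\right) \left(- \frac{1}{5799}\right) = \left(-25373 + \left(\left(- \frac{3}{4} + 2 \cdot \frac{1}{20}\right)^{2} - 35\right) 48\right) \left(- \frac{1}{5799}\right) = \left(-25373 + \left(\left(- \frac{3}{4} + \frac{1}{10}\right)^{2} - 35\right) 48\right) \left(- \frac{1}{5799}\right) = \left(-25373 + \left(\left(- \frac{13}{20}\right)^{2} - 35\right) 48\right) \left(- \frac{1}{5799}\right) = \left(-25373 + \left(\frac{169}{400} - 35\right) 48\right) \left(- \frac{1}{5799}\right) = \left(-25373 - \frac{41493}{25}\right) \left(- \frac{1}{5799}\right) = \left(- \frac{675818}{25}\right) \left(- \frac{1}{5799}\right) = \frac{675818}{144975}$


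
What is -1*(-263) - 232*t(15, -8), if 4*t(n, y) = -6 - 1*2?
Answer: 727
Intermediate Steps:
t(n, y) = -2 (t(n, y) = (-6 - 1*2)/4 = (-6 - 2)/4 = (1/4)*(-8) = -2)
-1*(-263) - 232*t(15, -8) = -1*(-263) - 232*(-2) = 263 + 464 = 727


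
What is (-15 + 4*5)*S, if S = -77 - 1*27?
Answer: -520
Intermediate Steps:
S = -104 (S = -77 - 27 = -104)
(-15 + 4*5)*S = (-15 + 4*5)*(-104) = (-15 + 20)*(-104) = 5*(-104) = -520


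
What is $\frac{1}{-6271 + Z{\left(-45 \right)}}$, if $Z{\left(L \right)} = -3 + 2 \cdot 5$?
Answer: $- \frac{1}{6264} \approx -0.00015964$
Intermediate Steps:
$Z{\left(L \right)} = 7$ ($Z{\left(L \right)} = -3 + 10 = 7$)
$\frac{1}{-6271 + Z{\left(-45 \right)}} = \frac{1}{-6271 + 7} = \frac{1}{-6264} = - \frac{1}{6264}$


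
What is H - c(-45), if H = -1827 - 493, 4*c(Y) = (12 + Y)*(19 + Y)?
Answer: -5069/2 ≈ -2534.5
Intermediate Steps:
c(Y) = (12 + Y)*(19 + Y)/4 (c(Y) = ((12 + Y)*(19 + Y))/4 = (12 + Y)*(19 + Y)/4)
H = -2320
H - c(-45) = -2320 - (57 + (¼)*(-45)² + (31/4)*(-45)) = -2320 - (57 + (¼)*2025 - 1395/4) = -2320 - (57 + 2025/4 - 1395/4) = -2320 - 1*429/2 = -2320 - 429/2 = -5069/2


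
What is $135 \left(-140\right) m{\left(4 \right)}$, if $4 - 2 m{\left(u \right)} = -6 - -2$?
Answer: $-75600$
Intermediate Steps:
$m{\left(u \right)} = 4$ ($m{\left(u \right)} = 2 - \frac{-6 - -2}{2} = 2 - \frac{-6 + 2}{2} = 2 - -2 = 2 + 2 = 4$)
$135 \left(-140\right) m{\left(4 \right)} = 135 \left(-140\right) 4 = \left(-18900\right) 4 = -75600$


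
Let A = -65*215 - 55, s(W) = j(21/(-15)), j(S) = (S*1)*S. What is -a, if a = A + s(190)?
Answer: 350701/25 ≈ 14028.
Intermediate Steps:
j(S) = S² (j(S) = S*S = S²)
s(W) = 49/25 (s(W) = (21/(-15))² = (21*(-1/15))² = (-7/5)² = 49/25)
A = -14030 (A = -13975 - 55 = -14030)
a = -350701/25 (a = -14030 + 49/25 = -350701/25 ≈ -14028.)
-a = -1*(-350701/25) = 350701/25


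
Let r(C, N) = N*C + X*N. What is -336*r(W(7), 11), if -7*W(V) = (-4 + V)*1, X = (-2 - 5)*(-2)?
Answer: -50160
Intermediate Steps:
X = 14 (X = -7*(-2) = 14)
W(V) = 4/7 - V/7 (W(V) = -(-4 + V)/7 = 4/7 - V/7)
r(C, N) = 14*N + C*N (r(C, N) = N*C + 14*N = C*N + 14*N = 14*N + C*N)
-336*r(W(7), 11) = -3696*(14 + (4/7 - ⅐*7)) = -3696*(14 + (4/7 - 1)) = -3696*(14 - 3/7) = -3696*95/7 = -336*1045/7 = -50160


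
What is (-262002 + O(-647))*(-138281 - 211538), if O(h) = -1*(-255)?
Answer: 91564073793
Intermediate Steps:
O(h) = 255
(-262002 + O(-647))*(-138281 - 211538) = (-262002 + 255)*(-138281 - 211538) = -261747*(-349819) = 91564073793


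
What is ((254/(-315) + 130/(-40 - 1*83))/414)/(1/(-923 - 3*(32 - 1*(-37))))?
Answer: 2719232/534681 ≈ 5.0857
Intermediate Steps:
((254/(-315) + 130/(-40 - 1*83))/414)/(1/(-923 - 3*(32 - 1*(-37)))) = ((254*(-1/315) + 130/(-40 - 83))*(1/414))/(1/(-923 - 3*(32 + 37))) = ((-254/315 + 130/(-123))*(1/414))/(1/(-923 - 3*69)) = ((-254/315 + 130*(-1/123))*(1/414))/(1/(-923 - 207)) = ((-254/315 - 130/123)*(1/414))/(1/(-1130)) = (-24064/12915*1/414)/(-1/1130) = -12032/2673405*(-1130) = 2719232/534681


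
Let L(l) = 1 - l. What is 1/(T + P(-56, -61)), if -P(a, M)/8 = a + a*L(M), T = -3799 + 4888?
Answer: 1/29313 ≈ 3.4115e-5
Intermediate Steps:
T = 1089
P(a, M) = -8*a - 8*a*(1 - M) (P(a, M) = -8*(a + a*(1 - M)) = -8*a - 8*a*(1 - M))
1/(T + P(-56, -61)) = 1/(1089 + 8*(-56)*(-2 - 61)) = 1/(1089 + 8*(-56)*(-63)) = 1/(1089 + 28224) = 1/29313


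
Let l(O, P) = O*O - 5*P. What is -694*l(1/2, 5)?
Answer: 34353/2 ≈ 17177.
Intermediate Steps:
l(O, P) = O**2 - 5*P
-694*l(1/2, 5) = -694*((1/2)**2 - 5*5) = -694*((1/2)**2 - 25) = -694*(1/4 - 25) = -694*(-99/4) = 34353/2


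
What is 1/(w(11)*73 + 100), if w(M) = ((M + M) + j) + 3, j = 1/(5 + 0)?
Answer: 5/9698 ≈ 0.00051557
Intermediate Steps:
j = 1/5 ≈ 0.20000
w(M) = 16/5 + 2*M (w(M) = ((M + M) + 1/5) + 3 = (2*M + 1/5) + 3 = (1/5 + 2*M) + 3 = 16/5 + 2*M)
1/(w(11)*73 + 100) = 1/((16/5 + 2*11)*73 + 100) = 1/((16/5 + 22)*73 + 100) = 1/((126/5)*73 + 100) = 1/(9198/5 + 100) = 1/(9698/5) = 5/9698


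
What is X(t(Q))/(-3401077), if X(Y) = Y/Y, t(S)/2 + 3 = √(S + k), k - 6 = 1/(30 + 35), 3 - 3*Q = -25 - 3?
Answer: -1/3401077 ≈ -2.9402e-7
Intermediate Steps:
Q = 31/3 (Q = 1 - (-25 - 3)/3 = 1 - ⅓*(-28) = 1 + 28/3 = 31/3 ≈ 10.333)
k = 391/65 (k = 6 + 1/(30 + 35) = 6 + 1/65 = 391/65 ≈ 6.0154)
t(S) = -6 + 2*√(391/65 + S) (t(S) = -6 + 2*√(S + 391/65) = -6 + 2*√(391/65 + S))
X(Y) = 1
X(t(Q))/(-3401077) = 1/(-3401077) = 1*(-1/3401077) = -1/3401077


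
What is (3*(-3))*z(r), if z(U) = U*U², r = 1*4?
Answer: -576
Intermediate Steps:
r = 4
z(U) = U³
(3*(-3))*z(r) = (3*(-3))*4³ = -9*64 = -576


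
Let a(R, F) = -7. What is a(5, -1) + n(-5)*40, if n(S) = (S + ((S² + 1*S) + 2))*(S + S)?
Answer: -6807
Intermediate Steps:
n(S) = 2*S*(2 + S² + 2*S) (n(S) = (S + ((S² + S) + 2))*(2*S) = (S + ((S + S²) + 2))*(2*S) = (S + (2 + S + S²))*(2*S) = (2 + S² + 2*S)*(2*S) = 2*S*(2 + S² + 2*S))
a(5, -1) + n(-5)*40 = -7 + (2*(-5)*(2 + (-5)² + 2*(-5)))*40 = -7 + (2*(-5)*(2 + 25 - 10))*40 = -7 + (2*(-5)*17)*40 = -7 - 170*40 = -7 - 6800 = -6807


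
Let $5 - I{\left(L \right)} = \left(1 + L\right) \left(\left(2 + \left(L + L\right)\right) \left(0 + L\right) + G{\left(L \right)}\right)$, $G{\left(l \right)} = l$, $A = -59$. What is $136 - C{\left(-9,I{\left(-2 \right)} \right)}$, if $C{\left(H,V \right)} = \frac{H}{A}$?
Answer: $\frac{8015}{59} \approx 135.85$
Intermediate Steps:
$I{\left(L \right)} = 5 - \left(1 + L\right) \left(L + L \left(2 + 2 L\right)\right)$ ($I{\left(L \right)} = 5 - \left(1 + L\right) \left(\left(2 + \left(L + L\right)\right) \left(0 + L\right) + L\right) = 5 - \left(1 + L\right) \left(\left(2 + 2 L\right) L + L\right) = 5 - \left(1 + L\right) \left(L \left(2 + 2 L\right) + L\right) = 5 - \left(1 + L\right) \left(L + L \left(2 + 2 L\right)\right)$)
$C{\left(H,V \right)} = - \frac{H}{59}$ ($C{\left(H,V \right)} = \frac{H}{-59} = H \left(- \frac{1}{59}\right) = - \frac{H}{59}$)
$136 - C{\left(-9,I{\left(-2 \right)} \right)} = 136 - \left(- \frac{1}{59}\right) \left(-9\right) = 136 - \frac{9}{59} = \frac{8015}{59}$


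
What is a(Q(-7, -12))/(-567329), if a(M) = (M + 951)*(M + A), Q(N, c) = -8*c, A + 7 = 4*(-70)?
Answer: 199977/567329 ≈ 0.35249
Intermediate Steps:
A = -287 (A = -7 + 4*(-70) = -7 - 280 = -287)
a(M) = (-287 + M)*(951 + M) (a(M) = (M + 951)*(M - 287) = (951 + M)*(-287 + M) = (-287 + M)*(951 + M))
a(Q(-7, -12))/(-567329) = (-272937 + (-8*(-12))**2 + 664*(-8*(-12)))/(-567329) = (-272937 + 96**2 + 664*96)*(-1/567329) = (-272937 + 9216 + 63744)*(-1/567329) = -199977*(-1/567329) = 199977/567329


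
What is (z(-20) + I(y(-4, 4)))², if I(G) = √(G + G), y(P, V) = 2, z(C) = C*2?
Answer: 1444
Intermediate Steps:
z(C) = 2*C
I(G) = √2*√G (I(G) = √(2*G) = √2*√G)
(z(-20) + I(y(-4, 4)))² = (2*(-20) + √2*√2)² = (-40 + 2)² = (-38)² = 1444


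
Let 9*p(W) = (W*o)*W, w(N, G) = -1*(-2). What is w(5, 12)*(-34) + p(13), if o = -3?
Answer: -373/3 ≈ -124.33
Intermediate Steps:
w(N, G) = 2
p(W) = -W²/3 (p(W) = ((W*(-3))*W)/9 = ((-3*W)*W)/9 = (-3*W²)/9 = -W²/3)
w(5, 12)*(-34) + p(13) = 2*(-34) - ⅓*13² = -68 - ⅓*169 = -68 - 169/3 = -373/3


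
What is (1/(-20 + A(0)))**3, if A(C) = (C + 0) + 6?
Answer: -1/2744 ≈ -0.00036443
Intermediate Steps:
A(C) = 6 + C (A(C) = C + 6 = 6 + C)
(1/(-20 + A(0)))**3 = (1/(-20 + (6 + 0)))**3 = (1/(-20 + 6))**3 = (1/(-14))**3 = (-1/14)**3 = -1/2744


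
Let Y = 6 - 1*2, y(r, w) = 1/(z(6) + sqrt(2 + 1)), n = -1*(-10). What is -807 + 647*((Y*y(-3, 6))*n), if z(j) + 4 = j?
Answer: 50953 - 25880*sqrt(3) ≈ 6127.5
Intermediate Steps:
z(j) = -4 + j
n = 10
y(r, w) = 1/(2 + sqrt(3)) (y(r, w) = 1/((-4 + 6) + sqrt(2 + 1)) = 1/(2 + sqrt(3)))
Y = 4 (Y = 6 - 2 = 4)
-807 + 647*((Y*y(-3, 6))*n) = -807 + 647*((4*(2 - sqrt(3)))*10) = -807 + 647*((8 - 4*sqrt(3))*10) = -807 + 647*(80 - 40*sqrt(3)) = -807 + (51760 - 25880*sqrt(3)) = 50953 - 25880*sqrt(3)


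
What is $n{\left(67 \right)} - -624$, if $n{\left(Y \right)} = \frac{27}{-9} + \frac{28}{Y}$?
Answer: $\frac{41635}{67} \approx 621.42$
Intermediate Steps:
$n{\left(Y \right)} = -3 + \frac{28}{Y}$ ($n{\left(Y \right)} = 27 \left(- \frac{1}{9}\right) + \frac{28}{Y} = -3 + \frac{28}{Y}$)
$n{\left(67 \right)} - -624 = \left(-3 + \frac{28}{67}\right) - -624 = \left(-3 + 28 \cdot \frac{1}{67}\right) + 624 = \left(-3 + \frac{28}{67}\right) + 624 = - \frac{173}{67} + 624 = \frac{41635}{67}$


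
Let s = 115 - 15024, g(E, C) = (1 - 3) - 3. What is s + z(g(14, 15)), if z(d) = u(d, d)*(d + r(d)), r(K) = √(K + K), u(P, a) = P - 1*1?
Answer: -14879 - 6*I*√10 ≈ -14879.0 - 18.974*I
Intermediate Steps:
u(P, a) = -1 + P (u(P, a) = P - 1 = -1 + P)
r(K) = √2*√K (r(K) = √(2*K) = √2*√K)
g(E, C) = -5 (g(E, C) = -2 - 3 = -5)
z(d) = (-1 + d)*(d + √2*√d)
s = -14909
s + z(g(14, 15)) = -14909 + (-1 - 5)*(-5 + √2*√(-5)) = -14909 - 6*(-5 + √2*(I*√5)) = -14909 - 6*(-5 + I*√10) = -14909 + (30 - 6*I*√10) = -14879 - 6*I*√10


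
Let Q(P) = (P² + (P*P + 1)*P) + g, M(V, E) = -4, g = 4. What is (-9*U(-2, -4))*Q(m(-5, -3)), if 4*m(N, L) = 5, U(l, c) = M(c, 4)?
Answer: 5049/16 ≈ 315.56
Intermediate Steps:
U(l, c) = -4
m(N, L) = 5/4 (m(N, L) = (¼)*5 = 5/4)
Q(P) = 4 + P² + P*(1 + P²) (Q(P) = (P² + (P*P + 1)*P) + 4 = (P² + (P² + 1)*P) + 4 = (P² + (1 + P²)*P) + 4 = (P² + P*(1 + P²)) + 4 = 4 + P² + P*(1 + P²))
(-9*U(-2, -4))*Q(m(-5, -3)) = (-9*(-4))*(4 + 5/4 + (5/4)² + (5/4)³) = 36*(4 + 5/4 + 25/16 + 125/64) = 36*(561/64) = 5049/16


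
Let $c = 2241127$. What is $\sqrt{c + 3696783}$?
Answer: $\sqrt{5937910} \approx 2436.8$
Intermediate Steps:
$\sqrt{c + 3696783} = \sqrt{2241127 + 3696783} = \sqrt{5937910}$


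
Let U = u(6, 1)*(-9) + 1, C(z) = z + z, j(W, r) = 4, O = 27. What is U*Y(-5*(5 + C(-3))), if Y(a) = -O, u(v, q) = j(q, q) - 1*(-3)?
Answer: 1674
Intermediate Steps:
C(z) = 2*z
u(v, q) = 7 (u(v, q) = 4 - 1*(-3) = 4 + 3 = 7)
Y(a) = -27 (Y(a) = -1*27 = -27)
U = -62 (U = 7*(-9) + 1 = -63 + 1 = -62)
U*Y(-5*(5 + C(-3))) = -62*(-27) = 1674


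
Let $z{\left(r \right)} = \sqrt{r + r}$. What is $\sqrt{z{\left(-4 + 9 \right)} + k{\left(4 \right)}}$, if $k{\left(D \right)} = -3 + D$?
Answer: $\sqrt{1 + \sqrt{10}} \approx 2.0402$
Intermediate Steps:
$z{\left(r \right)} = \sqrt{2} \sqrt{r}$ ($z{\left(r \right)} = \sqrt{2 r} = \sqrt{2} \sqrt{r}$)
$\sqrt{z{\left(-4 + 9 \right)} + k{\left(4 \right)}} = \sqrt{\sqrt{2} \sqrt{-4 + 9} + \left(-3 + 4\right)} = \sqrt{\sqrt{2} \sqrt{5} + 1} = \sqrt{\sqrt{10} + 1} = \sqrt{1 + \sqrt{10}}$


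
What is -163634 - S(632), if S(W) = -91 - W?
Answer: -162911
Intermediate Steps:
-163634 - S(632) = -163634 - (-91 - 1*632) = -163634 - (-91 - 632) = -163634 - 1*(-723) = -163634 + 723 = -162911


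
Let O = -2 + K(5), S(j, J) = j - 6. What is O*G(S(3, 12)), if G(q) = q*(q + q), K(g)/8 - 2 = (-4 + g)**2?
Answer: 396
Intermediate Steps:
S(j, J) = -6 + j
K(g) = 16 + 8*(-4 + g)**2
G(q) = 2*q**2 (G(q) = q*(2*q) = 2*q**2)
O = 22 (O = -2 + (16 + 8*(-4 + 5)**2) = -2 + (16 + 8*1**2) = -2 + (16 + 8*1) = -2 + (16 + 8) = -2 + 24 = 22)
O*G(S(3, 12)) = 22*(2*(-6 + 3)**2) = 22*(2*(-3)**2) = 22*(2*9) = 22*18 = 396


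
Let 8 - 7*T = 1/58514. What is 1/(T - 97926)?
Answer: -58514/5729975091 ≈ -1.0212e-5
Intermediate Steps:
T = 66873/58514 (T = 8/7 - ⅐/58514 = 8/7 - ⅐*1/58514 = 8/7 - 1/409598 = 66873/58514 ≈ 1.1429)
1/(T - 97926) = 1/(66873/58514 - 97926) = 1/(-5729975091/58514) = -58514/5729975091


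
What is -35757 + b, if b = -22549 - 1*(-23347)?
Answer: -34959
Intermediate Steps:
b = 798 (b = -22549 + 23347 = 798)
-35757 + b = -35757 + 798 = -34959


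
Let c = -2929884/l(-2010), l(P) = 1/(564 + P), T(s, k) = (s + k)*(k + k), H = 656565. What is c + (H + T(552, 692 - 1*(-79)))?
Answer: 4239308895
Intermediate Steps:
T(s, k) = 2*k*(k + s) (T(s, k) = (k + s)*(2*k) = 2*k*(k + s))
c = 4236612264 (c = -2929884/(1/(564 - 2010)) = -2929884/(1/(-1446)) = -2929884/(-1/1446) = -2929884*(-1446) = 4236612264)
c + (H + T(552, 692 - 1*(-79))) = 4236612264 + (656565 + 2*(692 - 1*(-79))*((692 - 1*(-79)) + 552)) = 4236612264 + (656565 + 2*(692 + 79)*((692 + 79) + 552)) = 4236612264 + (656565 + 2*771*(771 + 552)) = 4236612264 + (656565 + 2*771*1323) = 4236612264 + (656565 + 2040066) = 4236612264 + 2696631 = 4239308895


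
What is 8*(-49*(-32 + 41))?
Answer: -3528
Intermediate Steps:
8*(-49*(-32 + 41)) = 8*(-49*9) = 8*(-441) = -3528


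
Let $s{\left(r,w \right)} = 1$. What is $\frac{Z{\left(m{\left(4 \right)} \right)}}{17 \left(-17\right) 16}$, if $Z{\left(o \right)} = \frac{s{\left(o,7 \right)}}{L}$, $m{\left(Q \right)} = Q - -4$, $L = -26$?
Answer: $\frac{1}{120224} \approx 8.3178 \cdot 10^{-6}$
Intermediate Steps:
$m{\left(Q \right)} = 4 + Q$ ($m{\left(Q \right)} = Q + 4 = 4 + Q$)
$Z{\left(o \right)} = - \frac{1}{26}$ ($Z{\left(o \right)} = 1 \frac{1}{-26} = 1 \left(- \frac{1}{26}\right) = - \frac{1}{26}$)
$\frac{Z{\left(m{\left(4 \right)} \right)}}{17 \left(-17\right) 16} = - \frac{1}{26 \cdot 17 \left(-17\right) 16} = - \frac{1}{26 \left(\left(-289\right) 16\right)} = - \frac{1}{26 \left(-4624\right)} = \left(- \frac{1}{26}\right) \left(- \frac{1}{4624}\right) = \frac{1}{120224}$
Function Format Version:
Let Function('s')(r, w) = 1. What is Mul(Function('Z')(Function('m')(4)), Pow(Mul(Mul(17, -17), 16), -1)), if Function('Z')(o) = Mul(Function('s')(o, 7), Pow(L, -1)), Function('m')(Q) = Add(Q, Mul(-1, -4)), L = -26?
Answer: Rational(1, 120224) ≈ 8.3178e-6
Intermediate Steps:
Function('m')(Q) = Add(4, Q) (Function('m')(Q) = Add(Q, 4) = Add(4, Q))
Function('Z')(o) = Rational(-1, 26) (Function('Z')(o) = Mul(1, Pow(-26, -1)) = Mul(1, Rational(-1, 26)) = Rational(-1, 26))
Mul(Function('Z')(Function('m')(4)), Pow(Mul(Mul(17, -17), 16), -1)) = Mul(Rational(-1, 26), Pow(Mul(Mul(17, -17), 16), -1)) = Mul(Rational(-1, 26), Pow(Mul(-289, 16), -1)) = Mul(Rational(-1, 26), Pow(-4624, -1)) = Mul(Rational(-1, 26), Rational(-1, 4624)) = Rational(1, 120224)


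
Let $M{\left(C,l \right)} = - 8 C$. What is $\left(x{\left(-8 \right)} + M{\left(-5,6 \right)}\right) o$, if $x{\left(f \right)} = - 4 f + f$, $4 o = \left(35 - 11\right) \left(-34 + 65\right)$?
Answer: $11904$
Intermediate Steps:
$o = 186$ ($o = \frac{\left(35 - 11\right) \left(-34 + 65\right)}{4} = \frac{24 \cdot 31}{4} = \frac{1}{4} \cdot 744 = 186$)
$x{\left(f \right)} = - 3 f$
$\left(x{\left(-8 \right)} + M{\left(-5,6 \right)}\right) o = \left(\left(-3\right) \left(-8\right) - -40\right) 186 = \left(24 + 40\right) 186 = 64 \cdot 186 = 11904$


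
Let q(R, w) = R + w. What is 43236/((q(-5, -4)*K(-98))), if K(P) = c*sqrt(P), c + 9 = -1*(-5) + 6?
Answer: 1201*I*sqrt(2)/7 ≈ 242.64*I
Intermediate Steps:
c = 2 (c = -9 + (-1*(-5) + 6) = -9 + (5 + 6) = -9 + 11 = 2)
K(P) = 2*sqrt(P)
43236/((q(-5, -4)*K(-98))) = 43236/(((-5 - 4)*(2*sqrt(-98)))) = 43236/((-18*7*I*sqrt(2))) = 43236/((-126*I*sqrt(2))) = 43236*(I*sqrt(2)/252) = 1201*I*sqrt(2)/7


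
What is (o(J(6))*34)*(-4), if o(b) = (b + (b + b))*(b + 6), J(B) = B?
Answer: -29376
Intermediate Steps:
o(b) = 3*b*(6 + b) (o(b) = (b + 2*b)*(6 + b) = (3*b)*(6 + b) = 3*b*(6 + b))
(o(J(6))*34)*(-4) = ((3*6*(6 + 6))*34)*(-4) = ((3*6*12)*34)*(-4) = (216*34)*(-4) = 7344*(-4) = -29376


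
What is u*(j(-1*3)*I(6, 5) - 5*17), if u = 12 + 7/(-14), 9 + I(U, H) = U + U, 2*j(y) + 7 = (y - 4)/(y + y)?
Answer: -8625/8 ≈ -1078.1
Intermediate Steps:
j(y) = -7/2 + (-4 + y)/(4*y) (j(y) = -7/2 + ((y - 4)/(y + y))/2 = -7/2 + ((-4 + y)/((2*y)))/2 = -7/2 + ((-4 + y)*(1/(2*y)))/2 = -7/2 + ((-4 + y)/(2*y))/2 = -7/2 + (-4 + y)/(4*y))
I(U, H) = -9 + 2*U (I(U, H) = -9 + (U + U) = -9 + 2*U)
u = 23/2 (u = 12 + 7*(-1/14) = 12 - ½ = 23/2 ≈ 11.500)
u*(j(-1*3)*I(6, 5) - 5*17) = 23*((-13/4 - 1/((-1*3)))*(-9 + 2*6) - 5*17)/2 = 23*((-13/4 - 1/(-3))*(-9 + 12) - 85)/2 = 23*((-13/4 - 1*(-⅓))*3 - 85)/2 = 23*((-13/4 + ⅓)*3 - 85)/2 = 23*(-35/12*3 - 85)/2 = 23*(-35/4 - 85)/2 = (23/2)*(-375/4) = -8625/8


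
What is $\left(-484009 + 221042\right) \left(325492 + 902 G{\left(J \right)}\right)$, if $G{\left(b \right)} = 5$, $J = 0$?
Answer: $-86779635934$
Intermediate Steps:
$\left(-484009 + 221042\right) \left(325492 + 902 G{\left(J \right)}\right) = \left(-484009 + 221042\right) \left(325492 + 902 \cdot 5\right) = - 262967 \left(325492 + 4510\right) = \left(-262967\right) 330002 = -86779635934$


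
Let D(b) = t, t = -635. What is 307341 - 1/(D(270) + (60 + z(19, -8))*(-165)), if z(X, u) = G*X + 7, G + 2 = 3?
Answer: 4556330326/14825 ≈ 3.0734e+5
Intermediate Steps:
G = 1 (G = -2 + 3 = 1)
z(X, u) = 7 + X (z(X, u) = 1*X + 7 = X + 7 = 7 + X)
D(b) = -635
307341 - 1/(D(270) + (60 + z(19, -8))*(-165)) = 307341 - 1/(-635 + (60 + (7 + 19))*(-165)) = 307341 - 1/(-635 + (60 + 26)*(-165)) = 307341 - 1/(-635 + 86*(-165)) = 307341 - 1/(-635 - 14190) = 307341 - 1/(-14825) = 307341 - 1*(-1/14825) = 307341 + 1/14825 = 4556330326/14825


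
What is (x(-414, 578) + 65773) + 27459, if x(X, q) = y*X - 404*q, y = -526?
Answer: 77484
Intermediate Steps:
x(X, q) = -526*X - 404*q
(x(-414, 578) + 65773) + 27459 = ((-526*(-414) - 404*578) + 65773) + 27459 = ((217764 - 233512) + 65773) + 27459 = (-15748 + 65773) + 27459 = 50025 + 27459 = 77484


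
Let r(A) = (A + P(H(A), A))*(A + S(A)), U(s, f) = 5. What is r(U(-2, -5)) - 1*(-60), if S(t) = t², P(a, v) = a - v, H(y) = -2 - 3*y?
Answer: -450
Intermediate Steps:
r(A) = (-2 - 3*A)*(A + A²) (r(A) = (A + ((-2 - 3*A) - A))*(A + A²) = (A + (-2 - 4*A))*(A + A²) = (-2 - 3*A)*(A + A²))
r(U(-2, -5)) - 1*(-60) = 5*(-2 - 5*5 - 3*5²) - 1*(-60) = 5*(-2 - 25 - 3*25) + 60 = 5*(-2 - 25 - 75) + 60 = 5*(-102) + 60 = -510 + 60 = -450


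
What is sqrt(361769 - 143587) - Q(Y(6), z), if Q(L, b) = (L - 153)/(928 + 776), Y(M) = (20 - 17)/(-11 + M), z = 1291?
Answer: 32/355 + 43*sqrt(118) ≈ 467.19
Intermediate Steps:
Y(M) = 3/(-11 + M)
Q(L, b) = -51/568 + L/1704 (Q(L, b) = (-153 + L)/1704 = (-153 + L)*(1/1704) = -51/568 + L/1704)
sqrt(361769 - 143587) - Q(Y(6), z) = sqrt(361769 - 143587) - (-51/568 + (3/(-11 + 6))/1704) = sqrt(218182) - (-51/568 + (3/(-5))/1704) = 43*sqrt(118) - (-51/568 + (3*(-1/5))/1704) = 43*sqrt(118) - (-51/568 + (1/1704)*(-3/5)) = 43*sqrt(118) - (-51/568 - 1/2840) = 43*sqrt(118) - 1*(-32/355) = 43*sqrt(118) + 32/355 = 32/355 + 43*sqrt(118)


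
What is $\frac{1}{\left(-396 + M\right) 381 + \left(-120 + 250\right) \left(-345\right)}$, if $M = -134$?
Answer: $- \frac{1}{246780} \approx -4.0522 \cdot 10^{-6}$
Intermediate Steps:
$\frac{1}{\left(-396 + M\right) 381 + \left(-120 + 250\right) \left(-345\right)} = \frac{1}{\left(-396 - 134\right) 381 + \left(-120 + 250\right) \left(-345\right)} = \frac{1}{\left(-530\right) 381 + 130 \left(-345\right)} = \frac{1}{-201930 - 44850} = \frac{1}{-246780} = - \frac{1}{246780}$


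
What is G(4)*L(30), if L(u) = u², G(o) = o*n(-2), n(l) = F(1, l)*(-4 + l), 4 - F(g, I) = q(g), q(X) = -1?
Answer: -108000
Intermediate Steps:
F(g, I) = 5 (F(g, I) = 4 - 1*(-1) = 4 + 1 = 5)
n(l) = -20 + 5*l (n(l) = 5*(-4 + l) = -20 + 5*l)
G(o) = -30*o (G(o) = o*(-20 + 5*(-2)) = o*(-20 - 10) = o*(-30) = -30*o)
G(4)*L(30) = -30*4*30² = -120*900 = -108000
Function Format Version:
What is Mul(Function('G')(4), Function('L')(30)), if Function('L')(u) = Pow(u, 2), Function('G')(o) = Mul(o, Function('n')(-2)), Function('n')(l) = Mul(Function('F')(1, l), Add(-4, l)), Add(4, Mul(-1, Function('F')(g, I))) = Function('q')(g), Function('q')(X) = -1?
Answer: -108000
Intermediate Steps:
Function('F')(g, I) = 5 (Function('F')(g, I) = Add(4, Mul(-1, -1)) = Add(4, 1) = 5)
Function('n')(l) = Add(-20, Mul(5, l)) (Function('n')(l) = Mul(5, Add(-4, l)) = Add(-20, Mul(5, l)))
Function('G')(o) = Mul(-30, o) (Function('G')(o) = Mul(o, Add(-20, Mul(5, -2))) = Mul(o, Add(-20, -10)) = Mul(o, -30) = Mul(-30, o))
Mul(Function('G')(4), Function('L')(30)) = Mul(Mul(-30, 4), Pow(30, 2)) = Mul(-120, 900) = -108000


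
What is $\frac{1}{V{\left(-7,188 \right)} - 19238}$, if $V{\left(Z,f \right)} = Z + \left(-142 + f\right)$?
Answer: $- \frac{1}{19199} \approx -5.2086 \cdot 10^{-5}$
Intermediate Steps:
$V{\left(Z,f \right)} = -142 + Z + f$
$\frac{1}{V{\left(-7,188 \right)} - 19238} = \frac{1}{\left(-142 - 7 + 188\right) - 19238} = \frac{1}{39 - 19238} = \frac{1}{-19199} = - \frac{1}{19199}$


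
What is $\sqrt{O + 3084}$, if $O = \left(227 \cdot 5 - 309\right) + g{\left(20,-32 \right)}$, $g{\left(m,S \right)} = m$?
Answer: $\sqrt{3930} \approx 62.69$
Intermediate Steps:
$O = 846$ ($O = \left(227 \cdot 5 - 309\right) + 20 = \left(1135 - 309\right) + 20 = 826 + 20 = 846$)
$\sqrt{O + 3084} = \sqrt{846 + 3084} = \sqrt{3930}$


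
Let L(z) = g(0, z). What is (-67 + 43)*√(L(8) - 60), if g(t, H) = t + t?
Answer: -48*I*√15 ≈ -185.9*I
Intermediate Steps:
g(t, H) = 2*t
L(z) = 0 (L(z) = 2*0 = 0)
(-67 + 43)*√(L(8) - 60) = (-67 + 43)*√(0 - 60) = -48*I*√15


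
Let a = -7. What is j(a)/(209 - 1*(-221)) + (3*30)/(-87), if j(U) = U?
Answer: -13103/12470 ≈ -1.0508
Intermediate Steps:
j(a)/(209 - 1*(-221)) + (3*30)/(-87) = -7/(209 - 1*(-221)) + (3*30)/(-87) = -7/(209 + 221) + 90*(-1/87) = -7/430 - 30/29 = -13103/12470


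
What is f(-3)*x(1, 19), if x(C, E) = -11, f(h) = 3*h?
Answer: 99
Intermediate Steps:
f(-3)*x(1, 19) = (3*(-3))*(-11) = -9*(-11) = 99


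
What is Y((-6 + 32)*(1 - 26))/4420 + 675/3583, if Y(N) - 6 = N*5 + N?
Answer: -5484351/7918430 ≈ -0.69261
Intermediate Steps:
Y(N) = 6 + 6*N (Y(N) = 6 + (N*5 + N) = 6 + (5*N + N) = 6 + 6*N)
Y((-6 + 32)*(1 - 26))/4420 + 675/3583 = (6 + 6*((-6 + 32)*(1 - 26)))/4420 + 675/3583 = (6 + 6*(26*(-25)))*(1/4420) + 675*(1/3583) = (6 + 6*(-650))*(1/4420) + 675/3583 = (6 - 3900)*(1/4420) + 675/3583 = -3894*1/4420 + 675/3583 = -1947/2210 + 675/3583 = -5484351/7918430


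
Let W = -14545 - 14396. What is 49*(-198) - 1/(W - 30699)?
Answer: -578627279/59640 ≈ -9702.0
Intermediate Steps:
W = -28941
49*(-198) - 1/(W - 30699) = 49*(-198) - 1/(-28941 - 30699) = -9702 - 1/(-59640) = -9702 - 1*(-1/59640) = -9702 + 1/59640 = -578627279/59640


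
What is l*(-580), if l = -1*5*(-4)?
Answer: -11600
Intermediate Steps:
l = 20 (l = -5*(-4) = 20)
l*(-580) = 20*(-580) = -11600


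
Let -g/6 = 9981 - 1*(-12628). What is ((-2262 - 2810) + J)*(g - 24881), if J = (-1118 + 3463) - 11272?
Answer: 2247329465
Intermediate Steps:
g = -135654 (g = -6*(9981 - 1*(-12628)) = -6*(9981 + 12628) = -6*22609 = -135654)
J = -8927 (J = 2345 - 11272 = -8927)
((-2262 - 2810) + J)*(g - 24881) = ((-2262 - 2810) - 8927)*(-135654 - 24881) = (-5072 - 8927)*(-160535) = -13999*(-160535) = 2247329465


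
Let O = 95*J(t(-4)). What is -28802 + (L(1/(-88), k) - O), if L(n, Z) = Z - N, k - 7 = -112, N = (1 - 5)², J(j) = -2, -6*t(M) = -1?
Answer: -28733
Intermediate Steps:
t(M) = ⅙ (t(M) = -⅙*(-1) = ⅙)
N = 16 (N = (-4)² = 16)
k = -105 (k = 7 - 112 = -105)
O = -190 (O = 95*(-2) = -190)
L(n, Z) = -16 + Z (L(n, Z) = Z - 1*16 = Z - 16 = -16 + Z)
-28802 + (L(1/(-88), k) - O) = -28802 + ((-16 - 105) - 1*(-190)) = -28802 + (-121 + 190) = -28802 + 69 = -28733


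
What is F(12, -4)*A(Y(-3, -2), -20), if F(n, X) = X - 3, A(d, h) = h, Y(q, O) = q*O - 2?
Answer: 140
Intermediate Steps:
Y(q, O) = -2 + O*q (Y(q, O) = O*q - 2 = -2 + O*q)
F(n, X) = -3 + X
F(12, -4)*A(Y(-3, -2), -20) = (-3 - 4)*(-20) = -7*(-20) = 140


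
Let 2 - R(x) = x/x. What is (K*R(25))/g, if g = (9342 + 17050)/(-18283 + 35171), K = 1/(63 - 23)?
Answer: 2111/131960 ≈ 0.015997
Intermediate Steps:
K = 1/40 ≈ 0.025000
g = 3299/2111 (g = 26392/16888 = 26392*(1/16888) = 3299/2111 ≈ 1.5628)
R(x) = 1 (R(x) = 2 - x/x = 2 - 1*1 = 2 - 1 = 1)
(K*R(25))/g = ((1/40)*1)/(3299/2111) = (1/40)*(2111/3299) = 2111/131960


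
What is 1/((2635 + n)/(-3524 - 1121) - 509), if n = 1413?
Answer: -4645/2368353 ≈ -0.0019613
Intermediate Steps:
1/((2635 + n)/(-3524 - 1121) - 509) = 1/((2635 + 1413)/(-3524 - 1121) - 509) = 1/(4048/(-4645) - 509) = 1/(4048*(-1/4645) - 509) = 1/(-4048/4645 - 509) = 1/(-2368353/4645) = -4645/2368353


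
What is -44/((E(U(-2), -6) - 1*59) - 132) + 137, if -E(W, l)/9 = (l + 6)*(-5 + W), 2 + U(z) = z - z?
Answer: 26211/191 ≈ 137.23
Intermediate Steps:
U(z) = -2 (U(z) = -2 + (z - z) = -2 + 0 = -2)
E(W, l) = -9*(-5 + W)*(6 + l) (E(W, l) = -9*(l + 6)*(-5 + W) = -9*(6 + l)*(-5 + W) = -9*(-5 + W)*(6 + l))
-44/((E(U(-2), -6) - 1*59) - 132) + 137 = -44/(((270 - 54*(-2) + 45*(-6) - 9*(-2)*(-6)) - 1*59) - 132) + 137 = -44/(((270 + 108 - 270 - 108) - 59) - 132) + 137 = -44/((0 - 59) - 132) + 137 = -44/(-59 - 132) + 137 = -44/(-191) + 137 = -44*(-1/191) + 137 = 44/191 + 137 = 26211/191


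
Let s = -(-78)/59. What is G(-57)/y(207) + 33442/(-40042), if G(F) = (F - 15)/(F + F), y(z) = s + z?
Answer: -1296887847/1558494703 ≈ -0.83214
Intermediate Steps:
s = 78/59 (s = -(-78)/59 = -1*(-78/59) = 78/59 ≈ 1.3220)
y(z) = 78/59 + z
G(F) = (-15 + F)/(2*F) (G(F) = (-15 + F)/((2*F)) = (-15 + F)*(1/(2*F)) = (-15 + F)/(2*F))
G(-57)/y(207) + 33442/(-40042) = ((½)*(-15 - 57)/(-57))/(78/59 + 207) + 33442/(-40042) = ((½)*(-1/57)*(-72))/(12291/59) + 33442*(-1/40042) = (12/19)*(59/12291) - 16721/20021 = 236/77843 - 16721/20021 = -1296887847/1558494703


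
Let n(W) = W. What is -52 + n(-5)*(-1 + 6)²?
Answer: -177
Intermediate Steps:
-52 + n(-5)*(-1 + 6)² = -52 - 5*(-1 + 6)² = -52 - 5*5² = -52 - 5*25 = -52 - 125 = -177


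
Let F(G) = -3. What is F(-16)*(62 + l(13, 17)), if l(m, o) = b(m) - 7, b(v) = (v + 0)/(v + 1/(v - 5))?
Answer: -5879/35 ≈ -167.97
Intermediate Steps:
b(v) = v/(v + 1/(-5 + v))
l(m, o) = -7 + m*(-5 + m)/(1 + m² - 5*m) (l(m, o) = m*(-5 + m)/(1 + m² - 5*m) - 7 = -7 + m*(-5 + m)/(1 + m² - 5*m))
F(-16)*(62 + l(13, 17)) = -3*(62 + (-7 - 6*13² + 30*13)/(1 + 13² - 5*13)) = -3*(62 + (-7 - 6*169 + 390)/(1 + 169 - 65)) = -3*(62 + (-7 - 1014 + 390)/105) = -3*(62 + (1/105)*(-631)) = -3*(62 - 631/105) = -3*5879/105 = -5879/35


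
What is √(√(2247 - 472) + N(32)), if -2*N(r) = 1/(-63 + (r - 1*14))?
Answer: √(10 + 4500*√71)/30 ≈ 6.4917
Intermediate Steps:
N(r) = -1/(2*(-77 + r)) (N(r) = -1/(2*(-63 + (r - 1*14))) = -1/(2*(-63 + (r - 14))) = -1/(2*(-63 + (-14 + r))) = -1/(2*(-77 + r)))
√(√(2247 - 472) + N(32)) = √(√(2247 - 472) - 1/(-154 + 2*32)) = √(√1775 - 1/(-154 + 64)) = √(5*√71 - 1/(-90)) = √(5*√71 - 1*(-1/90)) = √(5*√71 + 1/90) = √(1/90 + 5*√71)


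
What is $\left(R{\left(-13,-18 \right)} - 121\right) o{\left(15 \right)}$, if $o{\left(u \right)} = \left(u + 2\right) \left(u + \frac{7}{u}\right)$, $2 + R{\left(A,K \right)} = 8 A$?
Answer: $- \frac{895288}{15} \approx -59686.0$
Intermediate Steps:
$R{\left(A,K \right)} = -2 + 8 A$
$o{\left(u \right)} = \left(2 + u\right) \left(u + \frac{7}{u}\right)$
$\left(R{\left(-13,-18 \right)} - 121\right) o{\left(15 \right)} = \left(\left(-2 + 8 \left(-13\right)\right) - 121\right) \left(7 + 15^{2} + 2 \cdot 15 + \frac{14}{15}\right) = \left(\left(-2 - 104\right) - 121\right) \left(7 + 225 + 30 + 14 \cdot \frac{1}{15}\right) = \left(-106 - 121\right) \left(7 + 225 + 30 + \frac{14}{15}\right) = \left(-227\right) \frac{3944}{15} = - \frac{895288}{15}$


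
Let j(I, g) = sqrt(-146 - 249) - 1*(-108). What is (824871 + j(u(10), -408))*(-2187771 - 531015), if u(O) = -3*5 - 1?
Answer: -2242941355494 - 2718786*I*sqrt(395) ≈ -2.2429e+12 - 5.4035e+7*I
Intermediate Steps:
u(O) = -16 (u(O) = -15 - 1 = -16)
j(I, g) = 108 + I*sqrt(395) (j(I, g) = sqrt(-395) + 108 = I*sqrt(395) + 108 = 108 + I*sqrt(395))
(824871 + j(u(10), -408))*(-2187771 - 531015) = (824871 + (108 + I*sqrt(395)))*(-2187771 - 531015) = (824979 + I*sqrt(395))*(-2718786) = -2242941355494 - 2718786*I*sqrt(395)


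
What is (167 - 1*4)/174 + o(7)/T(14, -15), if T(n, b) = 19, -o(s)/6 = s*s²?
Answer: -354995/3306 ≈ -107.38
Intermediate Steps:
o(s) = -6*s³ (o(s) = -6*s*s² = -6*s³)
(167 - 1*4)/174 + o(7)/T(14, -15) = (167 - 1*4)/174 - 6*7³/19 = (167 - 4)*(1/174) - 6*343*(1/19) = 163*(1/174) - 2058*1/19 = 163/174 - 2058/19 = -354995/3306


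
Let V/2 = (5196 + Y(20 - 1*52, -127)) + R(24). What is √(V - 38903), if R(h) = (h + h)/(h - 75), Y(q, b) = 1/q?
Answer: I*√131843857/68 ≈ 168.86*I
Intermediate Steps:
R(h) = 2*h/(-75 + h) (R(h) = (2*h)/(-75 + h) = 2*h/(-75 + h))
V = 2826095/272 (V = 2*((5196 + 1/(20 - 1*52)) + 2*24/(-75 + 24)) = 2*((5196 + 1/(20 - 52)) + 2*24/(-51)) = 2*((5196 + 1/(-32)) + 2*24*(-1/51)) = 2*((5196 - 1/32) - 16/17) = 2*(166271/32 - 16/17) = 2*(2826095/544) = 2826095/272 ≈ 10390.)
√(V - 38903) = √(2826095/272 - 38903) = √(-7755521/272) = I*√131843857/68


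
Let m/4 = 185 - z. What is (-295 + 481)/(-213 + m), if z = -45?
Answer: 186/707 ≈ 0.26308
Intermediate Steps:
m = 920 (m = 4*(185 - 1*(-45)) = 4*(185 + 45) = 4*230 = 920)
(-295 + 481)/(-213 + m) = (-295 + 481)/(-213 + 920) = 186/707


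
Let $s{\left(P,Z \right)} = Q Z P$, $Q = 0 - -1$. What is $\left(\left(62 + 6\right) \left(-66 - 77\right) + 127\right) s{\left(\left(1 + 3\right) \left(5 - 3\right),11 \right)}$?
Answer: $-844536$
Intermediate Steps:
$Q = 1$ ($Q = 0 + 1 = 1$)
$s{\left(P,Z \right)} = P Z$ ($s{\left(P,Z \right)} = 1 Z P = Z P = P Z$)
$\left(\left(62 + 6\right) \left(-66 - 77\right) + 127\right) s{\left(\left(1 + 3\right) \left(5 - 3\right),11 \right)} = \left(\left(62 + 6\right) \left(-66 - 77\right) + 127\right) \left(1 + 3\right) \left(5 - 3\right) 11 = \left(68 \left(-143\right) + 127\right) 4 \cdot 2 \cdot 11 = \left(-9724 + 127\right) 8 \cdot 11 = \left(-9597\right) 88 = -844536$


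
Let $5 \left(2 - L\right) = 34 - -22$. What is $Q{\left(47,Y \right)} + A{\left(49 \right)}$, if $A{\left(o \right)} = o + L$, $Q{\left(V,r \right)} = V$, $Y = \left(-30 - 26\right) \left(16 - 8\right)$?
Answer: $\frac{434}{5} \approx 86.8$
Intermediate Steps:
$Y = -448$ ($Y = \left(-56\right) 8 = -448$)
$L = - \frac{46}{5}$ ($L = 2 - \frac{34 - -22}{5} = 2 - \frac{34 + 22}{5} = 2 - \frac{56}{5} = - \frac{46}{5} \approx -9.2$)
$A{\left(o \right)} = - \frac{46}{5} + o$ ($A{\left(o \right)} = o - \frac{46}{5} = - \frac{46}{5} + o$)
$Q{\left(47,Y \right)} + A{\left(49 \right)} = 47 + \left(- \frac{46}{5} + 49\right) = 47 + \frac{199}{5} = \frac{434}{5}$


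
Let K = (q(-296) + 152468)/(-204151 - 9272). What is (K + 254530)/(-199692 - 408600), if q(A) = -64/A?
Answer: -1004964468853/2401734815046 ≈ -0.41843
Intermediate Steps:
K = -5641324/7896651 (K = (-64/(-296) + 152468)/(-204151 - 9272) = (-64*(-1/296) + 152468)/(-213423) = (8/37 + 152468)*(-1/213423) = (5641324/37)*(-1/213423) = -5641324/7896651 ≈ -0.71439)
(K + 254530)/(-199692 - 408600) = (-5641324/7896651 + 254530)/(-199692 - 408600) = (2009928937706/7896651)/(-608292) = (2009928937706/7896651)*(-1/608292) = -1004964468853/2401734815046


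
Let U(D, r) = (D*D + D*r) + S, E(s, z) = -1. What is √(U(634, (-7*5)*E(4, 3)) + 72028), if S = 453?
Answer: √496627 ≈ 704.72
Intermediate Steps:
U(D, r) = 453 + D² + D*r (U(D, r) = (D*D + D*r) + 453 = (D² + D*r) + 453 = 453 + D² + D*r)
√(U(634, (-7*5)*E(4, 3)) + 72028) = √((453 + 634² + 634*(-7*5*(-1))) + 72028) = √((453 + 401956 + 634*(-35*(-1))) + 72028) = √((453 + 401956 + 634*35) + 72028) = √((453 + 401956 + 22190) + 72028) = √(424599 + 72028) = √496627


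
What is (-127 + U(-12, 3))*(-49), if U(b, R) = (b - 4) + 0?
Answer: 7007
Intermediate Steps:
U(b, R) = -4 + b (U(b, R) = (-4 + b) + 0 = -4 + b)
(-127 + U(-12, 3))*(-49) = (-127 + (-4 - 12))*(-49) = (-127 - 16)*(-49) = -143*(-49) = 7007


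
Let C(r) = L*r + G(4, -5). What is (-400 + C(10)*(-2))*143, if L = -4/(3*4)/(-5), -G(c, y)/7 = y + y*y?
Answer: -52052/3 ≈ -17351.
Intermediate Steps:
G(c, y) = -7*y - 7*y² (G(c, y) = -7*(y + y*y) = -7*(y + y²) = -7*y - 7*y²)
L = 1/15 (L = -4/12*(-⅕) = -4*1/12*(-⅕) = -⅓*(-⅕) = 1/15 ≈ 0.066667)
C(r) = -140 + r/15 (C(r) = r/15 - 7*(-5)*(1 - 5) = r/15 - 7*(-5)*(-4) = r/15 - 140 = -140 + r/15)
(-400 + C(10)*(-2))*143 = (-400 + (-140 + (1/15)*10)*(-2))*143 = (-400 + (-140 + ⅔)*(-2))*143 = (-400 - 418/3*(-2))*143 = (-400 + 836/3)*143 = -364/3*143 = -52052/3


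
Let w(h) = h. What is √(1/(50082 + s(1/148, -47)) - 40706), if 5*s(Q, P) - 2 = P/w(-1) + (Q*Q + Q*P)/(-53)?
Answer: I*√3441361803975778623737112834/290760865563 ≈ 201.76*I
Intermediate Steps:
s(Q, P) = ⅖ - P/5 - Q²/265 - P*Q/265 (s(Q, P) = ⅖ + (P/(-1) + (Q*Q + Q*P)/(-53))/5 = ⅖ + (P*(-1) + (Q² + P*Q)*(-1/53))/5 = ⅖ + (-P + (-Q²/53 - P*Q/53))/5 = ⅖ + (-P - Q²/53 - P*Q/53)/5 = ⅖ + (-P/5 - Q²/265 - P*Q/265) = ⅖ - P/5 - Q²/265 - P*Q/265)
√(1/(50082 + s(1/148, -47)) - 40706) = √(1/(50082 + (⅖ - ⅕*(-47) - (1/148)²/265 - 1/265*(-47)/148)) - 40706) = √(1/(50082 + (⅖ + 47/5 - (1/148)²/265 - 1/265*(-47)*1/148)) - 40706) = √(1/(50082 + (⅖ + 47/5 - 1/265*1/21904 + 47/39220)) - 40706) = √(1/(50082 + (⅖ + 47/5 - 1/5804560 + 47/39220)) - 40706) = √(1/(50082 + 56891643/5804560) - 40706) = √(1/(290760865563/5804560) - 40706) = √(5804560/290760865563 - 40706) = √(-11835711787802918/290760865563) = I*√3441361803975778623737112834/290760865563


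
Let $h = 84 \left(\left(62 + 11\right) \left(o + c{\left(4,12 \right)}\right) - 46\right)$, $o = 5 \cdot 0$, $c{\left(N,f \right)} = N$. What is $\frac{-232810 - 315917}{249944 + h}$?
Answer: $- \frac{548727}{270608} \approx -2.0278$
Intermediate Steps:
$o = 0$
$h = 20664$ ($h = 84 \left(\left(62 + 11\right) \left(0 + 4\right) - 46\right) = 84 \left(73 \cdot 4 - 46\right) = 84 \left(292 - 46\right) = 84 \cdot 246 = 20664$)
$\frac{-232810 - 315917}{249944 + h} = \frac{-232810 - 315917}{249944 + 20664} = - \frac{548727}{270608}$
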